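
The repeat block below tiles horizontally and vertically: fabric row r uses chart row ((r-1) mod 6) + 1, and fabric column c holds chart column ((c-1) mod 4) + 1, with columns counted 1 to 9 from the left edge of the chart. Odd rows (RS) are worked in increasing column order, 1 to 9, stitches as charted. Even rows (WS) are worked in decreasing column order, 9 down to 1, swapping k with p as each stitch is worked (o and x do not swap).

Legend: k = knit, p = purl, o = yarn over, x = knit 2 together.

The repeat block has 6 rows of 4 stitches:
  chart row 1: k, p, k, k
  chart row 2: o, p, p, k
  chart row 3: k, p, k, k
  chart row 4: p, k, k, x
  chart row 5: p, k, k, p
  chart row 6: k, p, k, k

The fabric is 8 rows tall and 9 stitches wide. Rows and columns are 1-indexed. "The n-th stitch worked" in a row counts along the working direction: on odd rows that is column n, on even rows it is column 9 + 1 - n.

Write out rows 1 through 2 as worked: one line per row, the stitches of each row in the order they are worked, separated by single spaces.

Result:
k p k k k p k k k
o p k k o p k k o

Derivation:
Row 1: chart row 1, RS - tile across columns 1-9 and work as-is.
Row 2: chart row 2, WS - tiled (columns 1-9): o p p k o p p k o; work from column 9 back to 1 with k<->p swapped.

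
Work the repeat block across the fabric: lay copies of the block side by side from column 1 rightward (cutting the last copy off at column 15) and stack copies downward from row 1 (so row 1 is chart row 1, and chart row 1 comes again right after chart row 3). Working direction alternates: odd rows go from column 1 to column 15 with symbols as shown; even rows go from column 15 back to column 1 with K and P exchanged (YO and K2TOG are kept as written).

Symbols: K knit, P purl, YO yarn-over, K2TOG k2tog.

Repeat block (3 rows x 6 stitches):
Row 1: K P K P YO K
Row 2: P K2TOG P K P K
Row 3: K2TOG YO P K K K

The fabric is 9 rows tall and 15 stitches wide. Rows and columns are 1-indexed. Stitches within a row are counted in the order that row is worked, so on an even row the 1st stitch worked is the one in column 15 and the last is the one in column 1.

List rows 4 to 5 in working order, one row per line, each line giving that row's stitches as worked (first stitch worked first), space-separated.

Row 4: chart row 1, WS - tiled (columns 1-15): K P K P YO K K P K P YO K K P K; work from column 15 back to 1 with K<->P swapped.
Row 5: chart row 2, RS - tile across columns 1-15 and work as-is.

Result:
P K P P YO K P K P P YO K P K P
P K2TOG P K P K P K2TOG P K P K P K2TOG P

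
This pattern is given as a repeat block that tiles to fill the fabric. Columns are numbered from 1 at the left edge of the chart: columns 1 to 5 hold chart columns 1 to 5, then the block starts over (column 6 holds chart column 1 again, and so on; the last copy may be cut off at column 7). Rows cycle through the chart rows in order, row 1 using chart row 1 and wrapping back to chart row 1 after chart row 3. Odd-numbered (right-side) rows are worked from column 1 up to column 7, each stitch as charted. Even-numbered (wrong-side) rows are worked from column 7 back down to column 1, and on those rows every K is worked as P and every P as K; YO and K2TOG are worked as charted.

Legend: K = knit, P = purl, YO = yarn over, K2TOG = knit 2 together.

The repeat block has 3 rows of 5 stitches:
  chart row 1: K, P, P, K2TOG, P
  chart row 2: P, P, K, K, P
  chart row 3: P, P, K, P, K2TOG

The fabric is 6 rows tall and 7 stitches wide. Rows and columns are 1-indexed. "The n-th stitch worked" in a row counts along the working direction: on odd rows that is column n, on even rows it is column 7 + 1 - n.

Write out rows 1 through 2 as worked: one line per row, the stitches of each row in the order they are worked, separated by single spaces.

Result:
K P P K2TOG P K P
K K K P P K K

Derivation:
Row 1: chart row 1, RS - tile across columns 1-7 and work as-is.
Row 2: chart row 2, WS - tiled (columns 1-7): P P K K P P P; work from column 7 back to 1 with K<->P swapped.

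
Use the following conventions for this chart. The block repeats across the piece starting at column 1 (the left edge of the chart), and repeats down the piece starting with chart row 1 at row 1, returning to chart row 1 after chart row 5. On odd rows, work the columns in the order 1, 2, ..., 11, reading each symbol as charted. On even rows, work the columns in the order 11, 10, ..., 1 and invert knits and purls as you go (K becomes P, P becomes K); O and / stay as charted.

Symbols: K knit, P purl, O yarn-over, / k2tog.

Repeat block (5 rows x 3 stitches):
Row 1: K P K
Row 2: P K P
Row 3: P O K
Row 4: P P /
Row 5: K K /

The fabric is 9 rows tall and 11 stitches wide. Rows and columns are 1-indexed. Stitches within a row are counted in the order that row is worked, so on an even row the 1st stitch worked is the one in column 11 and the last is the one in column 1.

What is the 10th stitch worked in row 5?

Stitch:
K

Derivation:
Row 5 uses chart row ((5-1) mod 5)+1 = 5. Row 5 is odd, so RS.
Chart row 5 tiled across columns 1-11: K K / K K / K K / K K
Right side: take the tiled row as-is (worked left to right from column 1).
Stitch 10 in working order -> K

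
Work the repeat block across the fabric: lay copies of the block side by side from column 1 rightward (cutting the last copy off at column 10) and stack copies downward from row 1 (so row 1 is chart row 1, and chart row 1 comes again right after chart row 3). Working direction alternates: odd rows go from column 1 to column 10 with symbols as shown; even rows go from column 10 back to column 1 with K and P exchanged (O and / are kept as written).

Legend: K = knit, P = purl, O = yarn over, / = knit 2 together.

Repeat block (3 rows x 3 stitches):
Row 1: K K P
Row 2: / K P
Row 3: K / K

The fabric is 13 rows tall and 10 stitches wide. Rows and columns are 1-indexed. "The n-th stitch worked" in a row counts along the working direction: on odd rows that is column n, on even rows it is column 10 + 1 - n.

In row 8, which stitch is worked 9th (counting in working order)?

Row 8 uses chart row ((8-1) mod 3)+1 = 2. Row 8 is even, so WS.
Chart row 2 tiled across columns 1-10: / K P / K P / K P /
WS row: flip the tiled sequence (start at column 10) and apply K<->P; O and / stay.
Row 8 as worked: / K P / K P / K P /
Stitch 9 in working order -> P

Result:
P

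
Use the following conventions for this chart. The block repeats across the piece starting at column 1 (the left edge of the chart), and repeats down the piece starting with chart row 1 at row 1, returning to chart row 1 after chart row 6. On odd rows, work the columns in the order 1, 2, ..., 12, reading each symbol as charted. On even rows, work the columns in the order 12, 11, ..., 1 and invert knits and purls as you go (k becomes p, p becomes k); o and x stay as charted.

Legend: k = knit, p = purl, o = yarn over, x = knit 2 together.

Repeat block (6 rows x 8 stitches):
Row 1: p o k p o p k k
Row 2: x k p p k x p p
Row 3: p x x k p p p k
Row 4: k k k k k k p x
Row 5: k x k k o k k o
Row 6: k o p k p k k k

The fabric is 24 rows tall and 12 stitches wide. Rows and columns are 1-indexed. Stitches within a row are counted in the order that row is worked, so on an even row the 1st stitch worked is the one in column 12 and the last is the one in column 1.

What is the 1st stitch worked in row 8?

Result:
k

Derivation:
For row 8: chart row = ((8-1) mod 6) + 1 = 2; this is a WS (even) row.
Chart row 2 tiled across columns 1-12: x k p p k x p p x k p p
WS row: flip the tiled sequence (start at column 12) and apply k<->p; o and x stay.
Row 8 as worked: k k p x k k x p k k p x
Stitch 1 in working order -> k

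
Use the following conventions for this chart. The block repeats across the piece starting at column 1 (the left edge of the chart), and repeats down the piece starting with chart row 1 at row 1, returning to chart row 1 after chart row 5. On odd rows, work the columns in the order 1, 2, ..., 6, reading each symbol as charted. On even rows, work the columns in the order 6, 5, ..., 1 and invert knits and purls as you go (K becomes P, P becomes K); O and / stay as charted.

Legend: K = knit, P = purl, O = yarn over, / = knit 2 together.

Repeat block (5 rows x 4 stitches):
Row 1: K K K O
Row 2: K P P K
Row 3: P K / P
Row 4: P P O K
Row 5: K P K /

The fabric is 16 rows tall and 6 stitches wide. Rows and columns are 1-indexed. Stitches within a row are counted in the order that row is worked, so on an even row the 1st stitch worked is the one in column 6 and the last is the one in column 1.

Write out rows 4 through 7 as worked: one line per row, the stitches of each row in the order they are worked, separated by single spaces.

Row 4: chart row 4, WS - tiled (columns 1-6): P P O K P P; work from column 6 back to 1 with K<->P swapped.
Row 5: chart row 5, RS - tile across columns 1-6 and work as-is.
Row 6: chart row 1, WS - tiled (columns 1-6): K K K O K K; work from column 6 back to 1 with K<->P swapped.
Row 7: chart row 2, RS - tile across columns 1-6 and work as-is.

== ROWS AS WORKED ==
K K P O K K
K P K / K P
P P O P P P
K P P K K P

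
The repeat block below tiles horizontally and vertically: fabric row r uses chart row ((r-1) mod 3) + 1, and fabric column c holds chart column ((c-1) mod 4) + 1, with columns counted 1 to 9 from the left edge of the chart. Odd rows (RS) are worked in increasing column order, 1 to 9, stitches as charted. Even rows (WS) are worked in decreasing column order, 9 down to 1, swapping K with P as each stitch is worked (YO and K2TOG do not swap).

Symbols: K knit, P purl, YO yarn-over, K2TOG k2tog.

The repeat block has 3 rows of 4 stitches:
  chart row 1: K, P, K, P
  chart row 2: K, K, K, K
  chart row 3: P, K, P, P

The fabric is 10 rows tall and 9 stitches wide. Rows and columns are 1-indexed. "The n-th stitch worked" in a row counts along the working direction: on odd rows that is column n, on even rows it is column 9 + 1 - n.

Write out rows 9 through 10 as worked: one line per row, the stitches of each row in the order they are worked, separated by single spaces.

Result:
P K P P P K P P P
P K P K P K P K P

Derivation:
Row 9: chart row 3, RS - tile across columns 1-9 and work as-is.
Row 10: chart row 1, WS - tiled (columns 1-9): K P K P K P K P K; work from column 9 back to 1 with K<->P swapped.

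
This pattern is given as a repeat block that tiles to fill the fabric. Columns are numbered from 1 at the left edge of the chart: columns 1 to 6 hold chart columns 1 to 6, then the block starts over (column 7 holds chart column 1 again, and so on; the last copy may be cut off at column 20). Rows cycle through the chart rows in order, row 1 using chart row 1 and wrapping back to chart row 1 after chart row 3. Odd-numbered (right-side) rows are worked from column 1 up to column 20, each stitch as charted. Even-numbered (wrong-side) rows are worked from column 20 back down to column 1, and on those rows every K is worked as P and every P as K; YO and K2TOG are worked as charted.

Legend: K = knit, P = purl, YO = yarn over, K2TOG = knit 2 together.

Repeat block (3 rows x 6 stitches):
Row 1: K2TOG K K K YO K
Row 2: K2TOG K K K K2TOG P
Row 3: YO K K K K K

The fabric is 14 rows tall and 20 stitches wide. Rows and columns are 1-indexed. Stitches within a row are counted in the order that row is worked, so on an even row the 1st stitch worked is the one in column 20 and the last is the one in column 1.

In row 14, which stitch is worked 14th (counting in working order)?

== STITCH ==
K2TOG

Derivation:
Row 14: (14-1) mod 3 = 1, so use chart row 2. Even row -> WS.
Chart row 2 tiled across columns 1-20: K2TOG K K K K2TOG P K2TOG K K K K2TOG P K2TOG K K K K2TOG P K2TOG K
Wrong side: read the tiled row from column 20 down to 1 and exchange K with P (leave YO, K2TOG).
Row 14 as worked: P K2TOG K K2TOG P P P K2TOG K K2TOG P P P K2TOG K K2TOG P P P K2TOG
Stitch 14 in working order -> K2TOG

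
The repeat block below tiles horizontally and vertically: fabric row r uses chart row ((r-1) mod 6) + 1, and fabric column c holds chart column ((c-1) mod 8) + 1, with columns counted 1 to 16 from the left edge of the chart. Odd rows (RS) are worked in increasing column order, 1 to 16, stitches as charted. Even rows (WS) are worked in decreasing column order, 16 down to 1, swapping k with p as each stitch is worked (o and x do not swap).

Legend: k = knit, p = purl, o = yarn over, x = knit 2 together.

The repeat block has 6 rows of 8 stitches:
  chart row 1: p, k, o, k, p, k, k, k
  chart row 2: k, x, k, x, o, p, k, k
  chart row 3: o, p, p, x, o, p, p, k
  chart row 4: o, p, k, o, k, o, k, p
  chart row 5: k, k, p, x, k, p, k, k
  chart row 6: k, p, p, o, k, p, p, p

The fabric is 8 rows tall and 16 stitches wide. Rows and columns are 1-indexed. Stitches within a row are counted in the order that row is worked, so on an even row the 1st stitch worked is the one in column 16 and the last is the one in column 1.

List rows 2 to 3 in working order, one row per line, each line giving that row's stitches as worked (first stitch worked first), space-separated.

== ROWS AS WORKED ==
p p k o x p x p p p k o x p x p
o p p x o p p k o p p x o p p k

Derivation:
Row 2: chart row 2, WS - tiled (columns 1-16): k x k x o p k k k x k x o p k k; work from column 16 back to 1 with k<->p swapped.
Row 3: chart row 3, RS - tile across columns 1-16 and work as-is.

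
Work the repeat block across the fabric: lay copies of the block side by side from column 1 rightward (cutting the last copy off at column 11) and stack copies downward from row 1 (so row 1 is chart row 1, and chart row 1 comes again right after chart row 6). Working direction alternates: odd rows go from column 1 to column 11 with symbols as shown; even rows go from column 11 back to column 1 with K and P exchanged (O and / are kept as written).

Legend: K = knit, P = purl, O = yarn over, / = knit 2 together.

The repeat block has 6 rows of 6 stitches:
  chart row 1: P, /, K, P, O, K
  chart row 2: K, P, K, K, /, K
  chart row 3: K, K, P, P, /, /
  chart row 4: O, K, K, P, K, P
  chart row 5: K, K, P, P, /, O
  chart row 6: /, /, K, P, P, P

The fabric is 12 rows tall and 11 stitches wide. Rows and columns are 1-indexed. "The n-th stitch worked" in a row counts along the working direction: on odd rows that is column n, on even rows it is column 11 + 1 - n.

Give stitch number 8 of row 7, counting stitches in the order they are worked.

Stitch:
/

Derivation:
Row 7 uses chart row ((7-1) mod 6)+1 = 1. Row 7 is odd, so RS.
Chart row 1 tiled across columns 1-11: P / K P O K P / K P O
RS: work column 1 to column 11, symbols as charted — the tiled row is the row as worked.
Stitch 8 in working order -> /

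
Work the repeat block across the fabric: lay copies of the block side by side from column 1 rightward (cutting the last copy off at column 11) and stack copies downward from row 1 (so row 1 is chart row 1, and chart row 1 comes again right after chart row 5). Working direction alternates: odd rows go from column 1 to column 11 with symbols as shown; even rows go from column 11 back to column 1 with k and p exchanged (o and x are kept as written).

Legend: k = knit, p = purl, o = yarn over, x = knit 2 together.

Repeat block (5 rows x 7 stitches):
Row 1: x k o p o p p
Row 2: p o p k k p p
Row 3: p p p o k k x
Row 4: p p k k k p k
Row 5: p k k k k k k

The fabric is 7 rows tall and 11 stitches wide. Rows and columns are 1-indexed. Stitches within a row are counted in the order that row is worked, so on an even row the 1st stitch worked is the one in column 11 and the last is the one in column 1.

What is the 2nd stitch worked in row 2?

== STITCH ==
k

Derivation:
Row 2 uses chart row ((2-1) mod 5)+1 = 2. Row 2 is even, so WS.
Chart row 2 tiled across columns 1-11: p o p k k p p p o p k
WS row: flip the tiled sequence (start at column 11) and apply k<->p; o and x stay.
Row 2 as worked: p k o k k k p p k o k
The 2nd stitch worked is k.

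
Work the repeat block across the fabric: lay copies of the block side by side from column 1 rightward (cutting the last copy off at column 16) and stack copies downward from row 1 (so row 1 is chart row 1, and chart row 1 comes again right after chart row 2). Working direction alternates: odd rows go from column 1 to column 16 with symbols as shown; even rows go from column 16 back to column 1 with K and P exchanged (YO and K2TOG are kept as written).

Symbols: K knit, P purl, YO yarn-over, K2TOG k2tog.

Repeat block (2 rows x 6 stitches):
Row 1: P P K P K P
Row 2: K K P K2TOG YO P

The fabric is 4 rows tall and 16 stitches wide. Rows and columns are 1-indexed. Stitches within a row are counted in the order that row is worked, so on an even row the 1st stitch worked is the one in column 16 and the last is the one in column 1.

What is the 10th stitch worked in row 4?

For row 4: chart row = ((4-1) mod 2) + 1 = 2; this is a WS (even) row.
Chart row 2 tiled across columns 1-16: K K P K2TOG YO P K K P K2TOG YO P K K P K2TOG
Wrong side: read the tiled row from column 16 down to 1 and exchange K with P (leave YO, K2TOG).
Row 4 as worked: K2TOG K P P K YO K2TOG K P P K YO K2TOG K P P
Counting 10 along the worked row gives P.

Result:
P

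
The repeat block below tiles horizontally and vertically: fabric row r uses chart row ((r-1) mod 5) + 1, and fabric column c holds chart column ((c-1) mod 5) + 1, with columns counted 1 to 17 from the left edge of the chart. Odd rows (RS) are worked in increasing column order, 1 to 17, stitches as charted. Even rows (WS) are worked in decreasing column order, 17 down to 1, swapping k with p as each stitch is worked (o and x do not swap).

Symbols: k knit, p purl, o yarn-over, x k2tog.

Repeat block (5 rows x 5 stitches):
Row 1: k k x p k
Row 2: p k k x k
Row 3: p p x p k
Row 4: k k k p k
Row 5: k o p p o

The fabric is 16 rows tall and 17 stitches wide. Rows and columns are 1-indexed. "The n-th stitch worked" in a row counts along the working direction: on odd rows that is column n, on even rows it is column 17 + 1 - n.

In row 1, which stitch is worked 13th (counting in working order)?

== STITCH ==
x

Derivation:
For row 1: chart row = ((1-1) mod 5) + 1 = 1; this is a RS (odd) row.
Chart row 1 tiled across columns 1-17: k k x p k k k x p k k k x p k k k
RS: work column 1 to column 17, symbols as charted — the tiled row is the row as worked.
The 13th stitch worked is x.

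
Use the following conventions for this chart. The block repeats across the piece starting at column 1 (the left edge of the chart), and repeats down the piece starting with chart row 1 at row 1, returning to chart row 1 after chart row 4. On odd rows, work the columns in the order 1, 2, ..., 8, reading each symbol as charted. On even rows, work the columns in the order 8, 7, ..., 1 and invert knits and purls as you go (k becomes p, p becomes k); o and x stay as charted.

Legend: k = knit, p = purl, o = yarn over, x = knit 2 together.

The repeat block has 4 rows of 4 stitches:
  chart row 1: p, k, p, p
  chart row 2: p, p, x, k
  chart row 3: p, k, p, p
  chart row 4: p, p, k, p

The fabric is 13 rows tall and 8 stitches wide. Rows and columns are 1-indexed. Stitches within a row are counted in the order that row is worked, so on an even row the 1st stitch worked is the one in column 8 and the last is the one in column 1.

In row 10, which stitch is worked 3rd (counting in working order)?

For row 10: chart row = ((10-1) mod 4) + 1 = 2; this is a WS (even) row.
Chart row 2 tiled across columns 1-8: p p x k p p x k
Wrong side: read the tiled row from column 8 down to 1 and exchange k with p (leave o, x).
Row 10 as worked: p x k k p x k k
The 3rd stitch worked is k.

Result:
k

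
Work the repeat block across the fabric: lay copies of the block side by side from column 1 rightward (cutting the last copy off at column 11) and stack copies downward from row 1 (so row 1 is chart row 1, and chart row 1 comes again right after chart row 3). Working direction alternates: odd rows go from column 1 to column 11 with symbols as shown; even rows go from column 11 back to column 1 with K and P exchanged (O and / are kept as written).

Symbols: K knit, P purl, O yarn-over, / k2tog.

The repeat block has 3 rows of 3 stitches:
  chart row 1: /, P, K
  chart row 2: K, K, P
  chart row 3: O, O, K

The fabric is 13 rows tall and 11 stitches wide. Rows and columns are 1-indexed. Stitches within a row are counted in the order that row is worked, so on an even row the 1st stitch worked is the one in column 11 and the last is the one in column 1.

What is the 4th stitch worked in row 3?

Result:
O

Derivation:
Row 3: (3-1) mod 3 = 2, so use chart row 3. Odd row -> RS.
Chart row 3 tiled across columns 1-11: O O K O O K O O K O O
RS: work column 1 to column 11, symbols as charted — the tiled row is the row as worked.
Counting 4 along the worked row gives O.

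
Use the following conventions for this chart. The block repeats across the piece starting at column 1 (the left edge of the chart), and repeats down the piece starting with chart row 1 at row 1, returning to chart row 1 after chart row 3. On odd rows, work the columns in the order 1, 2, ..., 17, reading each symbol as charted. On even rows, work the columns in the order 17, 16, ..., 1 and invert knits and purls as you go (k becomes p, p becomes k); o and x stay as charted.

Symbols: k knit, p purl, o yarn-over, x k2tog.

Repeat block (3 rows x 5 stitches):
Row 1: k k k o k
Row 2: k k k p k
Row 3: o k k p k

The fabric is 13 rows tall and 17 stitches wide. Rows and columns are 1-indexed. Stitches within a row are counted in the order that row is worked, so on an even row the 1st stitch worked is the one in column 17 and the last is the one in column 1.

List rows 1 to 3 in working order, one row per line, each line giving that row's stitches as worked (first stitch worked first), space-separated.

== ROWS AS WORKED ==
k k k o k k k k o k k k k o k k k
p p p k p p p p k p p p p k p p p
o k k p k o k k p k o k k p k o k

Derivation:
Row 1: chart row 1, RS - tile across columns 1-17 and work as-is.
Row 2: chart row 2, WS - tiled (columns 1-17): k k k p k k k k p k k k k p k k k; work from column 17 back to 1 with k<->p swapped.
Row 3: chart row 3, RS - tile across columns 1-17 and work as-is.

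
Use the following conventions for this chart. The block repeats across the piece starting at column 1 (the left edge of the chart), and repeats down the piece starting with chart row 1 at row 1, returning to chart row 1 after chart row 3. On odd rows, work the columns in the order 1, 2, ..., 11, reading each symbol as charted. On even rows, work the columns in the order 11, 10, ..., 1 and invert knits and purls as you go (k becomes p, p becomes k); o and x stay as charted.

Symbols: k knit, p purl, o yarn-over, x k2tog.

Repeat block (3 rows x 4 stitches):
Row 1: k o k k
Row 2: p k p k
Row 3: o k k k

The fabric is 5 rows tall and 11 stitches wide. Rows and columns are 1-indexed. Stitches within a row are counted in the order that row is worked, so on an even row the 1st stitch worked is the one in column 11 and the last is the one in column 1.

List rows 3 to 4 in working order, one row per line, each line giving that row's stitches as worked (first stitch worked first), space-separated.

Row 3: chart row 3, RS - tile across columns 1-11 and work as-is.
Row 4: chart row 1, WS - tiled (columns 1-11): k o k k k o k k k o k; work from column 11 back to 1 with k<->p swapped.

Rows as worked:
o k k k o k k k o k k
p o p p p o p p p o p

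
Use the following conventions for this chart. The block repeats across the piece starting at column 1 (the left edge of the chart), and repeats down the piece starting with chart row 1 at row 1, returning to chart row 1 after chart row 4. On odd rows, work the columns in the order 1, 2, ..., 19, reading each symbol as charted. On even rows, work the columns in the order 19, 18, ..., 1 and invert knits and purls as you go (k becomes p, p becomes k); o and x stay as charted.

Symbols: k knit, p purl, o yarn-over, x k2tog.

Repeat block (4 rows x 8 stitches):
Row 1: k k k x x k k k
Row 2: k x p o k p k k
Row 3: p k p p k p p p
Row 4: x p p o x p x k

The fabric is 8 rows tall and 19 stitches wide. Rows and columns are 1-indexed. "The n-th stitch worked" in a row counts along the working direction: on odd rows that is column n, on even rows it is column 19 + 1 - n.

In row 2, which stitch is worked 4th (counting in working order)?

== STITCH ==
p

Derivation:
Row 2: (2-1) mod 4 = 1, so use chart row 2. Even row -> WS.
Chart row 2 tiled across columns 1-19: k x p o k p k k k x p o k p k k k x p
Wrong side: read the tiled row from column 19 down to 1 and exchange k with p (leave o, x).
Row 2 as worked: k x p p p k p o k x p p p k p o k x p
The 4th stitch worked is p.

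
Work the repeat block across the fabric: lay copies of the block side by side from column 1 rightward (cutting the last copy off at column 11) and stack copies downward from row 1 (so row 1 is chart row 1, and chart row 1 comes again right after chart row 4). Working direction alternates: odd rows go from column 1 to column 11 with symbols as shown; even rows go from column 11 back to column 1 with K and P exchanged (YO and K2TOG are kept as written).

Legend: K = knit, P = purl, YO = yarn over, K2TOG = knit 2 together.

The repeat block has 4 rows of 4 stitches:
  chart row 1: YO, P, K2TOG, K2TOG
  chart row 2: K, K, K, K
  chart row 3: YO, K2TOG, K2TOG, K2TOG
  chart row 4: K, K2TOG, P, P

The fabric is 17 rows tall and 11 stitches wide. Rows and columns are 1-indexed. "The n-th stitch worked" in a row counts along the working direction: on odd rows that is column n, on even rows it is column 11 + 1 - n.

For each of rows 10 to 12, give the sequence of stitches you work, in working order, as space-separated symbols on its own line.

Row 10: chart row 2, WS - tiled (columns 1-11): K K K K K K K K K K K; work from column 11 back to 1 with K<->P swapped.
Row 11: chart row 3, RS - tile across columns 1-11 and work as-is.
Row 12: chart row 4, WS - tiled (columns 1-11): K K2TOG P P K K2TOG P P K K2TOG P; work from column 11 back to 1 with K<->P swapped.

== ROWS AS WORKED ==
P P P P P P P P P P P
YO K2TOG K2TOG K2TOG YO K2TOG K2TOG K2TOG YO K2TOG K2TOG
K K2TOG P K K K2TOG P K K K2TOG P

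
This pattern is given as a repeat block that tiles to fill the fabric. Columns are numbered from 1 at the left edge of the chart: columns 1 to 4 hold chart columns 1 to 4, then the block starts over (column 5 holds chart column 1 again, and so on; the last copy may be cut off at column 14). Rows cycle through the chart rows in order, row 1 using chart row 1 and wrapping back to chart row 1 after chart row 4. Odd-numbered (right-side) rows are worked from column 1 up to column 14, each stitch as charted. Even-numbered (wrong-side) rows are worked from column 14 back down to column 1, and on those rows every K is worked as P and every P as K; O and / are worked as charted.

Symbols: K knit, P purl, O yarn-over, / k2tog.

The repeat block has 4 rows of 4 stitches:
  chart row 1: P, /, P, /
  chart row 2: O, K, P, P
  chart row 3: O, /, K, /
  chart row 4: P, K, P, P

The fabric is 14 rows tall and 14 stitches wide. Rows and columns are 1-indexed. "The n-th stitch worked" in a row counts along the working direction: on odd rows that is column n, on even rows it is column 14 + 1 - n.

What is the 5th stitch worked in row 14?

For row 14: chart row = ((14-1) mod 4) + 1 = 2; this is a WS (even) row.
Chart row 2 tiled across columns 1-14: O K P P O K P P O K P P O K
WS: work from column 14 back to column 1 (reverse the tiled row), swapping K<->P (O and / unchanged).
Row 14 as worked: P O K K P O K K P O K K P O
Counting 5 along the worked row gives P.

== STITCH ==
P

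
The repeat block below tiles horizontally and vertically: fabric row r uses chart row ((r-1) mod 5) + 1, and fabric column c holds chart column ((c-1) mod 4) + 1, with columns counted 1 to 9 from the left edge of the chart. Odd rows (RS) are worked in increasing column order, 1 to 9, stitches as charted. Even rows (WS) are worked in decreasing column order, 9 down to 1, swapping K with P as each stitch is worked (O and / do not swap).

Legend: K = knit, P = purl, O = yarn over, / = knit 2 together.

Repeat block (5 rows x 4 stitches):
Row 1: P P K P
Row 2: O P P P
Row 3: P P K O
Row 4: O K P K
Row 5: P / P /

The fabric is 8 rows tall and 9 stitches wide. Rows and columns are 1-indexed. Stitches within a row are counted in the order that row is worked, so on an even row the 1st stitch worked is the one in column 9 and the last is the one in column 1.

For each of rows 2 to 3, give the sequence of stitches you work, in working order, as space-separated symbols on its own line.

Row 2: chart row 2, WS - tiled (columns 1-9): O P P P O P P P O; work from column 9 back to 1 with K<->P swapped.
Row 3: chart row 3, RS - tile across columns 1-9 and work as-is.

Rows as worked:
O K K K O K K K O
P P K O P P K O P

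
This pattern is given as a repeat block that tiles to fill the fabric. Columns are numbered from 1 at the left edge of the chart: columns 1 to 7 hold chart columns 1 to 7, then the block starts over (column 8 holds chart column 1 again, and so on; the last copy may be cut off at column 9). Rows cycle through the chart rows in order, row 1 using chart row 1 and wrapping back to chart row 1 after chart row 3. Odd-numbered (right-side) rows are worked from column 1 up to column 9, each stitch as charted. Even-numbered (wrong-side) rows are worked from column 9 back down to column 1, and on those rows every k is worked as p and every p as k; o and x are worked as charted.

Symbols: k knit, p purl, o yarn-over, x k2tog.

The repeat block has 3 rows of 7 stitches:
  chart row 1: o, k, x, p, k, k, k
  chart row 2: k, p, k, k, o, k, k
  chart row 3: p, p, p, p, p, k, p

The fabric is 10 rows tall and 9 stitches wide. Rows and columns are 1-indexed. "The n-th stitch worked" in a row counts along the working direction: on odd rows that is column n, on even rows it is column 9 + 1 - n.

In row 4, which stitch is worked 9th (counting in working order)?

Row 4: (4-1) mod 3 = 0, so use chart row 1. Even row -> WS.
Chart row 1 tiled across columns 1-9: o k x p k k k o k
Wrong side: read the tiled row from column 9 down to 1 and exchange k with p (leave o, x).
Row 4 as worked: p o p p p k x p o
The 9th stitch worked is o.

Stitch:
o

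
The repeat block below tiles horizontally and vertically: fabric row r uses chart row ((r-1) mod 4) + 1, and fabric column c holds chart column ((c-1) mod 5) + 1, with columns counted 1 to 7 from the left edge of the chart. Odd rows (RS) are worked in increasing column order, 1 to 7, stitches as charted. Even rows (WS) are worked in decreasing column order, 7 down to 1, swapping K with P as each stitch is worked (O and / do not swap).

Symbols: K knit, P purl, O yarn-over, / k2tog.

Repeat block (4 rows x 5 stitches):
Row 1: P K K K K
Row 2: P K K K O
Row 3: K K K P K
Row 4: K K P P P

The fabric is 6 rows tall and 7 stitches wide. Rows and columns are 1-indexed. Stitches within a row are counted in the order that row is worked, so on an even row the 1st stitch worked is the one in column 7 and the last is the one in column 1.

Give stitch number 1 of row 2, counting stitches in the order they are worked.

For row 2: chart row = ((2-1) mod 4) + 1 = 2; this is a WS (even) row.
Chart row 2 tiled across columns 1-7: P K K K O P K
WS row: flip the tiled sequence (start at column 7) and apply K<->P; O and / stay.
Row 2 as worked: P K O P P P K
Counting 1 along the worked row gives P.

Result:
P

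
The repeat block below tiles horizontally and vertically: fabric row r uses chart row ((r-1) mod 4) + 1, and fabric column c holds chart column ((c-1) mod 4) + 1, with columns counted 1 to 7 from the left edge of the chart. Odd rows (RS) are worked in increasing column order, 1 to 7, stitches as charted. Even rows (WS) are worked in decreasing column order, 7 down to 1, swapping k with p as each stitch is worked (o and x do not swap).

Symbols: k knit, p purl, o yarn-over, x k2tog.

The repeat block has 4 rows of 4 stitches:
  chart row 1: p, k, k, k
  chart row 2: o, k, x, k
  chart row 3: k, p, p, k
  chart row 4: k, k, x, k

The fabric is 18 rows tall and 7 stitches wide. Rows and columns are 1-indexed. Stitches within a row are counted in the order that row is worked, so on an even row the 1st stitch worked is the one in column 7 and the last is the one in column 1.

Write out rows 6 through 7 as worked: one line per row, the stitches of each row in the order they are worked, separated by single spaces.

== ROWS AS WORKED ==
x p o p x p o
k p p k k p p

Derivation:
Row 6: chart row 2, WS - tiled (columns 1-7): o k x k o k x; work from column 7 back to 1 with k<->p swapped.
Row 7: chart row 3, RS - tile across columns 1-7 and work as-is.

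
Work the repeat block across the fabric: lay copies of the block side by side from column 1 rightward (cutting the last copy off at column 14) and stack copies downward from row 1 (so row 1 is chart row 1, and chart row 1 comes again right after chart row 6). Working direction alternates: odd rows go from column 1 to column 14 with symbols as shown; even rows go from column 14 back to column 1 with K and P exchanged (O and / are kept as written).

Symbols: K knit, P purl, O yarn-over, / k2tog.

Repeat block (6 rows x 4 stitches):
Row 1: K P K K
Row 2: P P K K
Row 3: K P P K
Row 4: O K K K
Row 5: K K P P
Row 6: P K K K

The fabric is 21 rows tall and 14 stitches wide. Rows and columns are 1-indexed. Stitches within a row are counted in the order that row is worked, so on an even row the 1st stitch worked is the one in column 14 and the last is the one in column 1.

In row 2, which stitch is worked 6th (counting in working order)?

Result:
K

Derivation:
Row 2 uses chart row ((2-1) mod 6)+1 = 2. Row 2 is even, so WS.
Chart row 2 tiled across columns 1-14: P P K K P P K K P P K K P P
Wrong side: read the tiled row from column 14 down to 1 and exchange K with P (leave O, /).
Row 2 as worked: K K P P K K P P K K P P K K
Stitch 6 in working order -> K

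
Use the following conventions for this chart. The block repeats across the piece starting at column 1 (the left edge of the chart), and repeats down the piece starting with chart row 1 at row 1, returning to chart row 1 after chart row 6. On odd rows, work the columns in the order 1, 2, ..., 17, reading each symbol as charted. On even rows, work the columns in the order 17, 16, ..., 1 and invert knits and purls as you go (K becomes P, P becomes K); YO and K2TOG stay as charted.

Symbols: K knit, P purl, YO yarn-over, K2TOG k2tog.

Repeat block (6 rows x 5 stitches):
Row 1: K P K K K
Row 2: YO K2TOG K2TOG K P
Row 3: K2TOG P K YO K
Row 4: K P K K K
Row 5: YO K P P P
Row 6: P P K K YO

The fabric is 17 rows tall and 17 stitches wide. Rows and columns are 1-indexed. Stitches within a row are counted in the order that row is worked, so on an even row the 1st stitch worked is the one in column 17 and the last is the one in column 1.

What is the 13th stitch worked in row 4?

Stitch:
P

Derivation:
Row 4: (4-1) mod 6 = 3, so use chart row 4. Even row -> WS.
Chart row 4 tiled across columns 1-17: K P K K K K P K K K K P K K K K P
WS row: flip the tiled sequence (start at column 17) and apply K<->P; YO and K2TOG stay.
Row 4 as worked: K P P P P K P P P P K P P P P K P
The 13th stitch worked is P.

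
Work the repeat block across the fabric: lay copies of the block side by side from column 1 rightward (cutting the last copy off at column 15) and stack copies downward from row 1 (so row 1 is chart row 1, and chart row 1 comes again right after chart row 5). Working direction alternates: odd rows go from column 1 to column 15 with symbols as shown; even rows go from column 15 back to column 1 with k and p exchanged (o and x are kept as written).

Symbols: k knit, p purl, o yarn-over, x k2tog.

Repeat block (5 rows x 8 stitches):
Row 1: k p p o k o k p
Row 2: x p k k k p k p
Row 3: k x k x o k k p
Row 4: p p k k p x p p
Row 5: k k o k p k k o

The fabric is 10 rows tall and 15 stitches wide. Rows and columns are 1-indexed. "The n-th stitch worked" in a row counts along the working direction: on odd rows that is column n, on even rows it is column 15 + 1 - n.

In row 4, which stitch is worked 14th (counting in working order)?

Stitch:
k

Derivation:
For row 4: chart row = ((4-1) mod 5) + 1 = 4; this is a WS (even) row.
Chart row 4 tiled across columns 1-15: p p k k p x p p p p k k p x p
WS row: flip the tiled sequence (start at column 15) and apply k<->p; o and x stay.
Row 4 as worked: k x k p p k k k k x k p p k k
Counting 14 along the worked row gives k.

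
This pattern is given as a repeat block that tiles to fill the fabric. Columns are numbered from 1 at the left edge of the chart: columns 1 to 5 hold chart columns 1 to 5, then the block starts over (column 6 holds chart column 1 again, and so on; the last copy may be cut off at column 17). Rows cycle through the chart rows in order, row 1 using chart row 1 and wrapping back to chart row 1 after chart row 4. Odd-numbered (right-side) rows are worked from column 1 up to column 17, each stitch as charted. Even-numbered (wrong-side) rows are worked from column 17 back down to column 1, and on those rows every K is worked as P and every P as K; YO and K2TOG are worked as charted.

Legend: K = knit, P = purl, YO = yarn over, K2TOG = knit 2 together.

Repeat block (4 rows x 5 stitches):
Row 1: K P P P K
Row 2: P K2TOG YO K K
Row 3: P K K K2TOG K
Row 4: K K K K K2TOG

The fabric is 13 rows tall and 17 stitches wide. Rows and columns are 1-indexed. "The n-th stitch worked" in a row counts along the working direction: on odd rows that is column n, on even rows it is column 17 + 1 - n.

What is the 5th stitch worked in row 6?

Row 6: (6-1) mod 4 = 1, so use chart row 2. Even row -> WS.
Chart row 2 tiled across columns 1-17: P K2TOG YO K K P K2TOG YO K K P K2TOG YO K K P K2TOG
Wrong side: read the tiled row from column 17 down to 1 and exchange K with P (leave YO, K2TOG).
Row 6 as worked: K2TOG K P P YO K2TOG K P P YO K2TOG K P P YO K2TOG K
The 5th stitch worked is YO.

Stitch:
YO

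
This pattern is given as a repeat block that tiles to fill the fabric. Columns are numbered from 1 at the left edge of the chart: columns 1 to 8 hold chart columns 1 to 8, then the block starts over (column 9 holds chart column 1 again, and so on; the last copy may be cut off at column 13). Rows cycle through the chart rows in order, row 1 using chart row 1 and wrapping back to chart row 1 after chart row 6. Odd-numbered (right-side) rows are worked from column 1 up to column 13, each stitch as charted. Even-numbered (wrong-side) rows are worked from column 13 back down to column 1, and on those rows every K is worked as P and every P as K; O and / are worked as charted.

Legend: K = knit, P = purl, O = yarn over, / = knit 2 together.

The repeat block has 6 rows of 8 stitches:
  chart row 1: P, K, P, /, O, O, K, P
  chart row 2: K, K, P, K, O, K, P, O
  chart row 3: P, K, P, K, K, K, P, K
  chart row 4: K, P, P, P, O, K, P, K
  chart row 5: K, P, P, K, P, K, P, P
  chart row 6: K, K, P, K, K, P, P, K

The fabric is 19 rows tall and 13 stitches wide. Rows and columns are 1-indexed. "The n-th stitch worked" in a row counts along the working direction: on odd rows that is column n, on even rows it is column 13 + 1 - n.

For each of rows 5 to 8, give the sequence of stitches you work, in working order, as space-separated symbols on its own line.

Row 5: chart row 5, RS - tile across columns 1-13 and work as-is.
Row 6: chart row 6, WS - tiled (columns 1-13): K K P K K P P K K K P K K; work from column 13 back to 1 with K<->P swapped.
Row 7: chart row 1, RS - tile across columns 1-13 and work as-is.
Row 8: chart row 2, WS - tiled (columns 1-13): K K P K O K P O K K P K O; work from column 13 back to 1 with K<->P swapped.

== ROWS AS WORKED ==
K P P K P K P P K P P K P
P P K P P P K K P P K P P
P K P / O O K P P K P / O
O P K P P O K P O P K P P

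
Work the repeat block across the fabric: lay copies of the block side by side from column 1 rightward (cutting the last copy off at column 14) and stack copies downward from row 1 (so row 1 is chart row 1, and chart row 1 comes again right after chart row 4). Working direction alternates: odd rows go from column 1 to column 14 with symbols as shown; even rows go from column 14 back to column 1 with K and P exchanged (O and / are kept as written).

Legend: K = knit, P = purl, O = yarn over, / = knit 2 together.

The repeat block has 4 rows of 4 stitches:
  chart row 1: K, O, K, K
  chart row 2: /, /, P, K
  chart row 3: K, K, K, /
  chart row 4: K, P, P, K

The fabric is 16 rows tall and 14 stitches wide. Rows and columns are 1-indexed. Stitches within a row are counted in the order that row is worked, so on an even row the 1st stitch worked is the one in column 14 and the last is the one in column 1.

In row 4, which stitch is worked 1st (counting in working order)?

Result:
K

Derivation:
Row 4 uses chart row ((4-1) mod 4)+1 = 4. Row 4 is even, so WS.
Chart row 4 tiled across columns 1-14: K P P K K P P K K P P K K P
Wrong side: read the tiled row from column 14 down to 1 and exchange K with P (leave O, /).
Row 4 as worked: K P P K K P P K K P P K K P
Counting 1 along the worked row gives K.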